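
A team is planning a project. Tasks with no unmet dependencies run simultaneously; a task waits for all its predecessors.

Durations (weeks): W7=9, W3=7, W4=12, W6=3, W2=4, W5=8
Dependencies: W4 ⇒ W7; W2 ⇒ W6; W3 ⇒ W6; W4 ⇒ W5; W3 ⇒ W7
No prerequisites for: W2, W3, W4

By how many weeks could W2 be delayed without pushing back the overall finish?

14

Critical path: W4→W7 = 12+9 = 21, so the finish is 21 weeks.
The longest chain containing W2 totals 7 weeks.
So W2 can slip 18 − 4 = 14 weeks.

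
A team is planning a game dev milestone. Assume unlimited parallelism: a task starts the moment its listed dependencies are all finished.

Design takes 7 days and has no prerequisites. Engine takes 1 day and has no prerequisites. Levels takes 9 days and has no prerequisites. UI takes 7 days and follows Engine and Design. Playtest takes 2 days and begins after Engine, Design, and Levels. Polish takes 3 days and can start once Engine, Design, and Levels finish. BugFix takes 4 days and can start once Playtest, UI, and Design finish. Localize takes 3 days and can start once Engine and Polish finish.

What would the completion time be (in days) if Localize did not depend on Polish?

Original critical path: Design→UI→BugFix = 7+7+4 = 18 ⇒ 18 days.
Without Polish→Localize, Localize's earliest start moves from 12 to 1.
New critical path: Design→UI→BugFix = 7+7+4 = 18 ⇒ 18 days.

18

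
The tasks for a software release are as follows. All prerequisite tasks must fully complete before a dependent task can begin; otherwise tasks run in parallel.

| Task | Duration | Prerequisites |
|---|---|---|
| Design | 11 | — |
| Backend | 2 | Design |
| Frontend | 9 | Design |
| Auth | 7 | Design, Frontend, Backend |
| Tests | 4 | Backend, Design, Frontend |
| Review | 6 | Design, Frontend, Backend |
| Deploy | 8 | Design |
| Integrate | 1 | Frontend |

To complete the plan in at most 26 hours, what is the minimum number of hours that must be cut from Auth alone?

Current finish: 27 hours; target: 26.
Auth is on every critical path, so each hour cut from Auth cuts the finish by one (this holds down to a finish of 26).
Need 27 − 26 = 1 hour off Auth → Auth becomes 6 hours, finish becomes 26.

1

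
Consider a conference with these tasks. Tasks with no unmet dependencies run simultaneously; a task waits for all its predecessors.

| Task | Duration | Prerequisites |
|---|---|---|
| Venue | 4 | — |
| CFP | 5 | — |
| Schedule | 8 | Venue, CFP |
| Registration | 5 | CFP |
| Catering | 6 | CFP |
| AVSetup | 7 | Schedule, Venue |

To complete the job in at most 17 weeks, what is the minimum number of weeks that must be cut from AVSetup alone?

Current finish: 20 weeks; target: 17.
AVSetup is on every critical path, so each week cut from AVSetup cuts the finish by one (this holds down to a finish of 14).
Need 20 − 17 = 3 weeks off AVSetup → AVSetup becomes 4 weeks, finish becomes 17.

3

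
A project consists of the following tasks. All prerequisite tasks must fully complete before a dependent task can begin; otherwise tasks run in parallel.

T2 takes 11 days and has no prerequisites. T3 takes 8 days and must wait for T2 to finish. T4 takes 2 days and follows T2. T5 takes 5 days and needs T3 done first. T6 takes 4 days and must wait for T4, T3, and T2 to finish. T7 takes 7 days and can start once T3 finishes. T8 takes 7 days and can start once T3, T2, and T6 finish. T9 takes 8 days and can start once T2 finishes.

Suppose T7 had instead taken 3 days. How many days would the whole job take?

The binding path is T2→T3→T6→T8 = 11+8+4+7 = 30; finish at 30 days.
The longest path through T7 is only 26 days, so T7 has float 4.
That remains the longest chain; total 30 days.

30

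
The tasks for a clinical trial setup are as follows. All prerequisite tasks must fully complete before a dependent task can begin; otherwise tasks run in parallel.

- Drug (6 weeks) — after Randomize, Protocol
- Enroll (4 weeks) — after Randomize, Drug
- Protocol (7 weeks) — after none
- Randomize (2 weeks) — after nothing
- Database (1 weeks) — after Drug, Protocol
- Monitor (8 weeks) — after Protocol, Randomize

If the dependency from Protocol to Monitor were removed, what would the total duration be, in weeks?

Before: longest chain Protocol→Drug→Enroll = 7+6+4 = 17, finish 17.
Without Protocol→Monitor, Monitor's earliest start moves from 7 to 2.
The longest chain is now Protocol→Drug→Enroll = 7+6+4 = 17, so the project takes 17 weeks.

17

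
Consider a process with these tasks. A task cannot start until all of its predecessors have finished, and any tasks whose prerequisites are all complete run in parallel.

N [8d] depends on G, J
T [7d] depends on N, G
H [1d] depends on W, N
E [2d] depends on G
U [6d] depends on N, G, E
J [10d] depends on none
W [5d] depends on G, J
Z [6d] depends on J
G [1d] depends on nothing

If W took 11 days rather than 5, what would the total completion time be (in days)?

25

Baseline: J→N→T = 10+8+7 = 25 → 25 days.
W has 9 days of float (longest path through it is 16).
No other chain overtakes it, so the finish is 25 days.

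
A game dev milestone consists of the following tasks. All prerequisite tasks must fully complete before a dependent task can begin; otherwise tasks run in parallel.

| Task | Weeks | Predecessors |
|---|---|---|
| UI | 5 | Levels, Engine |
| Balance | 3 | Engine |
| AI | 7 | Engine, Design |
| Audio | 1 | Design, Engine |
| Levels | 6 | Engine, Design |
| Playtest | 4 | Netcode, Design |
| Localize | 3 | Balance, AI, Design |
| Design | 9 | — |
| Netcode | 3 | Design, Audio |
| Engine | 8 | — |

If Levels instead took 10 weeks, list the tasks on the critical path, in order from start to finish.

Critical path before the change: Design→Levels→UI = 9+6+5 = 20 giving 20 weeks.
Levels is on the critical path; changing it to 10 makes that path 24 weeks.
The critical path is still Design→Levels→UI; finish is now 24 weeks.

Design, Levels, UI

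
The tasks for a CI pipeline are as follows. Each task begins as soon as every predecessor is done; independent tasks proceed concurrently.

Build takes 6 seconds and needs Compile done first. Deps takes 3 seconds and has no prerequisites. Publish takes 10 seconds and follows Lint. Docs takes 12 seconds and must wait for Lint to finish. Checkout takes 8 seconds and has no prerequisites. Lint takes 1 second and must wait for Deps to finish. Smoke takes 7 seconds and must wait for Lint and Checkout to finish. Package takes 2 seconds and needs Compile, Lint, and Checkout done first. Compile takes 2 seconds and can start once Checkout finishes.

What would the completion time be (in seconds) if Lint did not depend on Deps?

16

With the dependency in place, Checkout→Compile→Build = 8+2+6 = 16 sets the finish at 16 seconds.
Without Deps→Lint, Lint's earliest start moves from 3 to 0.
After: Checkout→Compile→Build = 8+2+6 = 16 → 16 seconds.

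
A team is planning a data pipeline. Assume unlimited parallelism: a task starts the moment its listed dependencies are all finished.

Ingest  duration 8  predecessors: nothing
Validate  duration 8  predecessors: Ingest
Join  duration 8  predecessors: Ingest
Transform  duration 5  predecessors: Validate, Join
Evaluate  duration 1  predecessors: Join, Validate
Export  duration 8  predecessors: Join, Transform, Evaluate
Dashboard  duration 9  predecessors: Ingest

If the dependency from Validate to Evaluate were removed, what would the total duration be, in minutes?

29

With the dependency in place, Ingest→Validate→Transform→Export = 8+8+5+8 = 29 sets the finish at 29 minutes.
Dropping Validate→Evaluate doesn't change Evaluate's earliest start (16); another predecessor still binds.
The longest chain is now Ingest→Validate→Transform→Export = 8+8+5+8 = 29, so the project takes 29 minutes.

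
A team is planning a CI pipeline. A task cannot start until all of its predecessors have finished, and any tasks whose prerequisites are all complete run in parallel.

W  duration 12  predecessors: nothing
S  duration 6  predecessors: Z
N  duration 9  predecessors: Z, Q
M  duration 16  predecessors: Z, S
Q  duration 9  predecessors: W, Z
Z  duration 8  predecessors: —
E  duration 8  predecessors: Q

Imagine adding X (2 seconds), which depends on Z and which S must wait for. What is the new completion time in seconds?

32

Originally the job takes 30 seconds.
With X inserted, S now waits for max(Z, X).
New critical path: Z→X→S→M = 8+2+6+16 = 32 ⇒ 32 seconds.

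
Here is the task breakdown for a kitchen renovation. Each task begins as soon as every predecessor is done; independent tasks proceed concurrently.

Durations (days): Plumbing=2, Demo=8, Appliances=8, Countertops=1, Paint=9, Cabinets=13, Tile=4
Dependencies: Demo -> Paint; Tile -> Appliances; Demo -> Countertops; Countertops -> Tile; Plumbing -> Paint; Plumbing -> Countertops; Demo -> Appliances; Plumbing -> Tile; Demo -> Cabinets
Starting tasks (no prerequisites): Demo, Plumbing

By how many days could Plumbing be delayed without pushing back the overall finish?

6

Demo→Cabinets = 8+13 = 21 sets the makespan at 21 days.
The longest chain containing Plumbing totals 15 days.
Slack of Plumbing = 6 − 0 = 6 days.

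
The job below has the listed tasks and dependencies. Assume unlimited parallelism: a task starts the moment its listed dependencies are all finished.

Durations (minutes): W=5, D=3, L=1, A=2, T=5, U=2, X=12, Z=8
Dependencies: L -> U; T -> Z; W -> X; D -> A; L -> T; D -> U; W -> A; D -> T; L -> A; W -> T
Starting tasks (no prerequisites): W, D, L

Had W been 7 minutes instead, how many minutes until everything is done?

The binding path is W→T→Z = 5+5+8 = 18; finish at 18 minutes.
W is on the critical path; changing it to 7 makes that path 20 minutes.
No other chain overtakes it, so the finish is 20 minutes.

20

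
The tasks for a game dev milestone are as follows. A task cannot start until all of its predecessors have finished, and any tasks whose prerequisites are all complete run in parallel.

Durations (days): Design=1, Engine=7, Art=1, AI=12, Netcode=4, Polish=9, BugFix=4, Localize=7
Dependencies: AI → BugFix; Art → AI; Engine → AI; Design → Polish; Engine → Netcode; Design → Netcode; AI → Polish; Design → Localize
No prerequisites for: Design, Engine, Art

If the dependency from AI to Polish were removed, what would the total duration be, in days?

Original critical path: Engine→AI→Polish = 7+12+9 = 28 ⇒ 28 days.
Without AI→Polish, Polish's earliest start moves from 19 to 1.
New critical path: Engine→AI→BugFix = 7+12+4 = 23 ⇒ 23 days.

23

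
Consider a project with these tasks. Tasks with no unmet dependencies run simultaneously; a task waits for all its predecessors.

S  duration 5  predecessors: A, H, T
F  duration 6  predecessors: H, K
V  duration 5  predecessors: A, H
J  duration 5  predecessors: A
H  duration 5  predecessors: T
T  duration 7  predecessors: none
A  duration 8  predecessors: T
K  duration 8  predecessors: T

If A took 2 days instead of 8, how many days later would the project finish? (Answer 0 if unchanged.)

0

The binding path is T→K→F = 7+8+6 = 21; finish at 21 days.
The longest path through A is only 20 days, so A has float 1.
That remains the longest chain; total 21 days.
Change in finish: 21 − 21 = +0 days.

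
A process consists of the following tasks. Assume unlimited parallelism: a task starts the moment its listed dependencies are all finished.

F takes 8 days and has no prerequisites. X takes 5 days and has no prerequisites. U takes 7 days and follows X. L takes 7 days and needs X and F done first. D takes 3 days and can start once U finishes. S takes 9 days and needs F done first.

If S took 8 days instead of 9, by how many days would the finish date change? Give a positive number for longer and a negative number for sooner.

-1

As given, the longest chain is F→S = 8+9 = 17, so the finish is 17 days.
S is on the critical path; changing it to 8 makes that path 16 days.
That remains the longest chain; total 16 days.
Change in finish: 16 − 17 = -1 days.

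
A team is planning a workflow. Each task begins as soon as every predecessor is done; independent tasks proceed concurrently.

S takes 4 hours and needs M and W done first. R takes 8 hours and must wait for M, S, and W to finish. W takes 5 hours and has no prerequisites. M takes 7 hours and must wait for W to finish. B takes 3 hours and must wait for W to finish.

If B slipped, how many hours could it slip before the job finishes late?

16

W→M→S→R = 5+7+4+8 = 24 sets the makespan at 24 hours.
B finishes as early as 8 and must finish by 24.
Slack of B = 21 − 5 = 16 hours.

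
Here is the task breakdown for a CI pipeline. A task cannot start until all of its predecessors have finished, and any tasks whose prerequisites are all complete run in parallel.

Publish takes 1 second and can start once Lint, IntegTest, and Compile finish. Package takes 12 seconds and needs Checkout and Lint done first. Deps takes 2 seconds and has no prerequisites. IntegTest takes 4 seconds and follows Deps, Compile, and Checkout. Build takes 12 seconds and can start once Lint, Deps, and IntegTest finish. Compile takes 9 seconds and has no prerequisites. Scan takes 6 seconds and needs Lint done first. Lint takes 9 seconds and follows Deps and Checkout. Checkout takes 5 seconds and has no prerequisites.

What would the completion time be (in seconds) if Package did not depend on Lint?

26

Before: longest chain Checkout→Lint→Build = 5+9+12 = 26, finish 26.
Without Lint→Package, Package's earliest start moves from 14 to 5.
After: Checkout→Lint→Build = 5+9+12 = 26 → 26 seconds.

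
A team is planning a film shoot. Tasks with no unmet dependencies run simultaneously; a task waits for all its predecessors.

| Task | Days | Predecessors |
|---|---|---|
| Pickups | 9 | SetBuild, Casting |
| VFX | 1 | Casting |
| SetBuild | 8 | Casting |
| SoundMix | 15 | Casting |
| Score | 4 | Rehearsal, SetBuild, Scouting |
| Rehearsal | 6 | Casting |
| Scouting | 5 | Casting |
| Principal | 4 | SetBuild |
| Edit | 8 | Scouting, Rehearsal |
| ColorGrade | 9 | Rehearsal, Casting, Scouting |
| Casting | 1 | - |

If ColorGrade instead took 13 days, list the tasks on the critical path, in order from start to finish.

Casting, Rehearsal, ColorGrade

Critical path before the change: Casting→SetBuild→Pickups = 1+8+9 = 18 giving 18 days.
The longest path through ColorGrade is only 16 days, so ColorGrade has float 2.
New critical path: Casting→Rehearsal→ColorGrade = 1+6+13 = 20 ⇒ 20 days.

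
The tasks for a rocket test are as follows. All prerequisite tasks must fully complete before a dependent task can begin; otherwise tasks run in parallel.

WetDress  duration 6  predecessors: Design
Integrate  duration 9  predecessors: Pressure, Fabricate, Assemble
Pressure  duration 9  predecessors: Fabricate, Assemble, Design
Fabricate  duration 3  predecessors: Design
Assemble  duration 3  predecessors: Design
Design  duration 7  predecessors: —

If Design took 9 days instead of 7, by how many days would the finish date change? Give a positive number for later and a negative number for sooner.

As given, the longest chain is Design→Fabricate→Pressure→Integrate = 7+3+9+9 = 28, so the finish is 28 days.
Since Design is critical, the +2 change carries straight to that chain (now 30 days).
No other chain overtakes it, so the finish is 30 days.
Change in finish: 30 − 28 = +2 days.

2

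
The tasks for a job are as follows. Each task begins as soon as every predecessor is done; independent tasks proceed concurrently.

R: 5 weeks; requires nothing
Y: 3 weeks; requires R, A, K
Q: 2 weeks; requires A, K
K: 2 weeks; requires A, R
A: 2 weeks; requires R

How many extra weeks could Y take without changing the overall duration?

The longest chain is R→A→K→Y = 5+2+2+3 = 12; overall finish 12 weeks.
Longest path through Y: 12 weeks (earliest finish 12, latest finish 12).
Float = 12 − 12 = 0.

0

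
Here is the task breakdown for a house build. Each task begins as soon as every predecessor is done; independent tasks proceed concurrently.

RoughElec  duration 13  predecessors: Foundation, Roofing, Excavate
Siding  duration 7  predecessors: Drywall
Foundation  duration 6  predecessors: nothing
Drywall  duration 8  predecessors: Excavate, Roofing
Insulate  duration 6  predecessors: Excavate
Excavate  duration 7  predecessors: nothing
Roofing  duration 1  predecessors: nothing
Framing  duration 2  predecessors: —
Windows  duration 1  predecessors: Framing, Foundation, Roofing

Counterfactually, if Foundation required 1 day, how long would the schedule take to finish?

22

Baseline: Excavate→Drywall→Siding = 7+8+7 = 22 → 22 days.
The longest path through Foundation is only 19 days, so Foundation has float 3.
The critical path is still Excavate→Drywall→Siding; finish is now 22 days.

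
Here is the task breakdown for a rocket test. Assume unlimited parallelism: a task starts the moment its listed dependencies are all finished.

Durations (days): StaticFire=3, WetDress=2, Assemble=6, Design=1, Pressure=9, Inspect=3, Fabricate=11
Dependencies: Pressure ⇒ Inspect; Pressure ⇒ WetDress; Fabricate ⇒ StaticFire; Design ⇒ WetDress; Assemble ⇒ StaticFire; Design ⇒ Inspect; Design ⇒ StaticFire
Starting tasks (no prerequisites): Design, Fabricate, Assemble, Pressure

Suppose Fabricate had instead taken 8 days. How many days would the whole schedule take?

12

Critical path before the change: Fabricate→StaticFire = 11+3 = 14 giving 14 days.
Fabricate is on the critical path; changing it to 8 makes that path 11 days.
New critical path: Pressure→Inspect = 9+3 = 12 ⇒ 12 days.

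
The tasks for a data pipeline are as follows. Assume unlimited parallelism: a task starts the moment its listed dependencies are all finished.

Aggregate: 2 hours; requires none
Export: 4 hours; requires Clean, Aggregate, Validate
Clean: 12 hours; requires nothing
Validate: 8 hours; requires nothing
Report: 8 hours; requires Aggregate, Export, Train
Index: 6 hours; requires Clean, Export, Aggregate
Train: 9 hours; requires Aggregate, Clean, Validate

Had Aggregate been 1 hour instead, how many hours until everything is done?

29

Baseline: Clean→Train→Report = 12+9+8 = 29 → 29 hours.
Aggregate is off the critical path — its longest chain is 19 hours, giving 10 of slack.
No other chain overtakes it, so the finish is 29 hours.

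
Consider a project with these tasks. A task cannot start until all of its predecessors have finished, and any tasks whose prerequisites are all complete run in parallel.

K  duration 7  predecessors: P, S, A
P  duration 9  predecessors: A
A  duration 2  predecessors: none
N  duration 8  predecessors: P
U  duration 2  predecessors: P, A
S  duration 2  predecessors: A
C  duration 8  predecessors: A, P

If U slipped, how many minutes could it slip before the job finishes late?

6

The longest chain is A→P→C = 2+9+8 = 19; overall finish 19 minutes.
The longest chain containing U totals 13 minutes.
So U can slip 19 − 13 = 6 minutes.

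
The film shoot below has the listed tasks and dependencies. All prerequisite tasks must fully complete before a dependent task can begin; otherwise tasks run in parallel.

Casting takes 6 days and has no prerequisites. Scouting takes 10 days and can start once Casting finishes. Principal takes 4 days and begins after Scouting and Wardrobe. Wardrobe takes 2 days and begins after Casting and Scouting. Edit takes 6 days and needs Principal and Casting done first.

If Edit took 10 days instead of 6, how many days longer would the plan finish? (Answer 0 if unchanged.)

4

The binding path is Casting→Scouting→Wardrobe→Principal→Edit = 6+10+2+4+6 = 28; finish at 28 days.
Edit lies on that path, so at 10 days the path becomes 32 days.
That remains the longest chain; total 32 days.
Change in finish: 32 − 28 = +4 days.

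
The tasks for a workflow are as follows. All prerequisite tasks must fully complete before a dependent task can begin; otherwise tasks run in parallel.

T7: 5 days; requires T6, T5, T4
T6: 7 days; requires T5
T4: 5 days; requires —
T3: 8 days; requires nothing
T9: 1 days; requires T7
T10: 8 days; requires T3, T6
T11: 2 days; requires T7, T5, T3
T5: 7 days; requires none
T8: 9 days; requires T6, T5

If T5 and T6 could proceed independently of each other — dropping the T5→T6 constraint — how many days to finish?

With the dependency in place, T5→T6→T8 = 7+7+9 = 23 sets the finish at 23 days.
Without T5→T6, T6's earliest start moves from 7 to 0.
After: T3→T10 = 8+8 = 16 → 16 days.

16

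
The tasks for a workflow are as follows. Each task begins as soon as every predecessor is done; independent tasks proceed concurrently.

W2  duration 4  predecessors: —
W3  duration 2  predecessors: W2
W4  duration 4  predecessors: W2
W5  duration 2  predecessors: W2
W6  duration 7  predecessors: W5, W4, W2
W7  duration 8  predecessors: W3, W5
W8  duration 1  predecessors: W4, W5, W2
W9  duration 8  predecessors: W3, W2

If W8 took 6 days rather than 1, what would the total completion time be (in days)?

15

The binding path is W2→W4→W6 = 4+4+7 = 15; finish at 15 days.
The longest path through W8 is only 9 days, so W8 has float 6.
No other chain overtakes it, so the finish is 15 days.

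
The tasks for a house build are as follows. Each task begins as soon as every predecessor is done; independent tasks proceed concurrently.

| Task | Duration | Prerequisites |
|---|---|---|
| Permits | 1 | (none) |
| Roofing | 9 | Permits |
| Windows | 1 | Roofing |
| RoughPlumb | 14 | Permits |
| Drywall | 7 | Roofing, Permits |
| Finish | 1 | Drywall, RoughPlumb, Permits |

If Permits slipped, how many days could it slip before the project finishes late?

0

Permits→Roofing→Drywall→Finish = 1+9+7+1 = 18 sets the makespan at 18 days.
Permits finishes as early as 1 and must finish by 1.
Slack of Permits = 0 − 0 = 0 days.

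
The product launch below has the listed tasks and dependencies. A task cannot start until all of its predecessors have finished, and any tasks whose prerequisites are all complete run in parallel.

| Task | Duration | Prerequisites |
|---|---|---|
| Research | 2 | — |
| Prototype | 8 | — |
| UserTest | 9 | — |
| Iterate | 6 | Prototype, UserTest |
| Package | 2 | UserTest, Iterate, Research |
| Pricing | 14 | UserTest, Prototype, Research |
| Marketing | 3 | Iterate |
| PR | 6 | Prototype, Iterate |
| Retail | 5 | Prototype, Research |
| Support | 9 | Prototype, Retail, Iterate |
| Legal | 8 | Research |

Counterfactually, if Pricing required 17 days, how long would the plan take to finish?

26

Critical path before the change: UserTest→Iterate→Support = 9+6+9 = 24 giving 24 days.
The longest path through Pricing is only 23 days, so Pricing has float 1.
The binding chain switches to UserTest→Pricing = 9+17 = 26; finish 26 days.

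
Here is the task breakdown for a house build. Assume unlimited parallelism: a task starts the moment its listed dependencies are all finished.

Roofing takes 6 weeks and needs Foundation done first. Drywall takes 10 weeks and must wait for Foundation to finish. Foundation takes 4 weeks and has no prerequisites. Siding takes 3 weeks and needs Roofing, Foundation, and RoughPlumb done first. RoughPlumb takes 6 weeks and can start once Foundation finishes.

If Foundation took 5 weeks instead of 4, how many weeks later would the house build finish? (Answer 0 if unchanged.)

1

Baseline: Foundation→Drywall = 4+10 = 14 → 14 weeks.
Since Foundation is critical, the +1 change carries straight to that chain (now 15 weeks).
That remains the longest chain; total 15 weeks.
Change in finish: 15 − 14 = +1 weeks.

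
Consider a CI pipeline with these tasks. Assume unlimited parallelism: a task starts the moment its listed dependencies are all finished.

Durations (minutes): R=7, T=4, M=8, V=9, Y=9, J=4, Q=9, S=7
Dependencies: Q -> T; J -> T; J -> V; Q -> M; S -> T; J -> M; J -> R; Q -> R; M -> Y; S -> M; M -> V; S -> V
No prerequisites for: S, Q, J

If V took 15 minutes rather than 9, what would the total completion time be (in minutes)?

32

Actual critical path: Q→M→V = 9+8+9 = 26 ⇒ 26 minutes.
V lies on that path, so at 15 minutes the path becomes 32 minutes.
The critical path is still Q→M→V; finish is now 32 minutes.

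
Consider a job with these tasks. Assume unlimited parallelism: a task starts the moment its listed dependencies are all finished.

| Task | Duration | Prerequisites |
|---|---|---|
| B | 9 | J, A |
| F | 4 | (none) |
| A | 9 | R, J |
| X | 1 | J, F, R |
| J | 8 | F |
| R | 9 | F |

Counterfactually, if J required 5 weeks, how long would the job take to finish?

31

As given, the longest chain is F→R→A→B = 4+9+9+9 = 31, so the finish is 31 weeks.
J has 1 week of float (longest path through it is 30).
No other chain overtakes it, so the finish is 31 weeks.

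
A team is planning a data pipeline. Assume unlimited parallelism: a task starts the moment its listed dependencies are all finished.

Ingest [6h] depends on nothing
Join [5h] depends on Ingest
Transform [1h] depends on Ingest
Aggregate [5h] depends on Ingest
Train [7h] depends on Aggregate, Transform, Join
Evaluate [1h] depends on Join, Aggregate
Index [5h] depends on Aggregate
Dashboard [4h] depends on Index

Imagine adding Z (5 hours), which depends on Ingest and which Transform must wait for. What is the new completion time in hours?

Originally the project takes 20 hours.
With Z inserted, Transform now waits for max(Ingest, Z).
New critical path: Ingest→Aggregate→Index→Dashboard = 6+5+5+4 = 20 ⇒ 20 hours.

20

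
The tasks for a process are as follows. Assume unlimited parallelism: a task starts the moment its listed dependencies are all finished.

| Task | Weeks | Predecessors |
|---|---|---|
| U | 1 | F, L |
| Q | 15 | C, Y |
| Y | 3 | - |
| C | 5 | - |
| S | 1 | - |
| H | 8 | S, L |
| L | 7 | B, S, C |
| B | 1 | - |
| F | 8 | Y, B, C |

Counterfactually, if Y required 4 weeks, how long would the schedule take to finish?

20

Baseline: C→L→H = 5+7+8 = 20 → 20 weeks.
Y has 2 weeks of float (longest path through it is 18).
No other chain overtakes it, so the finish is 20 weeks.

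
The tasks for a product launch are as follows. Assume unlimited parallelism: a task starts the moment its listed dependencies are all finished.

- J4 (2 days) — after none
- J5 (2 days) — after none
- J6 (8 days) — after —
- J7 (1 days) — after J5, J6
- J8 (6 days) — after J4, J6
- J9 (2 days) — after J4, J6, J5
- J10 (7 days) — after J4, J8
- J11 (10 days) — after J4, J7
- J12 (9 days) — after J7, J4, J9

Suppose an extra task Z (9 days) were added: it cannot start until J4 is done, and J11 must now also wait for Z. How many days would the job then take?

21

Originally the job takes 21 days.
With Z inserted, J11 now waits for max(J4, J7, Z).
New critical path: J4→Z→J11 = 2+9+10 = 21 ⇒ 21 days.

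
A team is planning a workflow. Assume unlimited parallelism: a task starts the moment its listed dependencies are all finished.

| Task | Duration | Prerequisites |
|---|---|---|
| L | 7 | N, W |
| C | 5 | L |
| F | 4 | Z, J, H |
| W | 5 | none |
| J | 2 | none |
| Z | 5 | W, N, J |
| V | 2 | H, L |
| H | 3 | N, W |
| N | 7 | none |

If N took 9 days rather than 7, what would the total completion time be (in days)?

21

Critical path before the change: N→L→C = 7+7+5 = 19 giving 19 days.
Since N is critical, the +2 change carries straight to that chain (now 21 days).
The critical path is still N→L→C; finish is now 21 days.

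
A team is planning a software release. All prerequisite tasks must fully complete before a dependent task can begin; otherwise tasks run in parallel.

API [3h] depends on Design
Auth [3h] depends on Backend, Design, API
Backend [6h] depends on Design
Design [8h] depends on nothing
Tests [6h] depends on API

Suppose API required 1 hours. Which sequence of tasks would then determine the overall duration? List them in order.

Design, Backend, Auth

Actual critical path: Design→API→Tests = 8+3+6 = 17 ⇒ 17 hours.
API is on the critical path; changing it to 1 makes that path 15 hours.
The binding chain switches to Design→Backend→Auth = 8+6+3 = 17; finish 17 hours.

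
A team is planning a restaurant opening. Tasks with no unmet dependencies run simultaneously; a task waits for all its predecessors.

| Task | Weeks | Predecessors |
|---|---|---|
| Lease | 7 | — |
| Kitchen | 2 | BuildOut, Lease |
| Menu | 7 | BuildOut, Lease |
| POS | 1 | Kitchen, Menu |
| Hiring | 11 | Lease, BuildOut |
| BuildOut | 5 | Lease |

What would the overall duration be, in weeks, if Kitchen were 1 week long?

The binding path is Lease→BuildOut→Hiring = 7+5+11 = 23; finish at 23 weeks.
Kitchen has 8 weeks of float (longest path through it is 15).
That remains the longest chain; total 23 weeks.

23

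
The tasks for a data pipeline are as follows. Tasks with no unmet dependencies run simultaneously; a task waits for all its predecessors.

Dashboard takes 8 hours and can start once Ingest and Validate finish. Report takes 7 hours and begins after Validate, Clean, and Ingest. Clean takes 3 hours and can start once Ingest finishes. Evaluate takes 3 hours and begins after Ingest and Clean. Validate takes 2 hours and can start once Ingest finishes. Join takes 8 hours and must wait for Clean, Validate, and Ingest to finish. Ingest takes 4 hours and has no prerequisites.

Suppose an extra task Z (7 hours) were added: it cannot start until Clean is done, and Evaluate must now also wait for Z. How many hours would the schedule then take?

Originally the schedule takes 15 hours.
With Z inserted, Evaluate now waits for max(Ingest, Clean, Z).
New critical path: Ingest→Clean→Z→Evaluate = 4+3+7+3 = 17 ⇒ 17 hours.

17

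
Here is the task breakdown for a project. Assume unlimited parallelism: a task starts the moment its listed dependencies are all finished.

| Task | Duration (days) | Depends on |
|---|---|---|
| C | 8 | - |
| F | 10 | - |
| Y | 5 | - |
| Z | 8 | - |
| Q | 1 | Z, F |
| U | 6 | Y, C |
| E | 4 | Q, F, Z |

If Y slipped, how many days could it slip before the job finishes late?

The longest chain is F→Q→E = 10+1+4 = 15; overall finish 15 days.
The longest chain containing Y totals 11 days.
Slack of Y = 4 − 0 = 4 days.

4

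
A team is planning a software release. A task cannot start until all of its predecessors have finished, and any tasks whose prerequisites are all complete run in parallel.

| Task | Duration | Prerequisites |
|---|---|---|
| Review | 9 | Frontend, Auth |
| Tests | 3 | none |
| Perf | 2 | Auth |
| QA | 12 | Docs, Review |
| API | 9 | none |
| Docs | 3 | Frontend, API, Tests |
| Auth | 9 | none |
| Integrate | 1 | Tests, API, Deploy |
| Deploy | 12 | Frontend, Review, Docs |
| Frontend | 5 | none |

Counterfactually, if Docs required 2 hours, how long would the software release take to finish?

Critical path before the change: Auth→Review→Deploy→Integrate = 9+9+12+1 = 31 giving 31 hours.
Docs has 6 hours of float (longest path through it is 25).
No other chain overtakes it, so the finish is 31 hours.

31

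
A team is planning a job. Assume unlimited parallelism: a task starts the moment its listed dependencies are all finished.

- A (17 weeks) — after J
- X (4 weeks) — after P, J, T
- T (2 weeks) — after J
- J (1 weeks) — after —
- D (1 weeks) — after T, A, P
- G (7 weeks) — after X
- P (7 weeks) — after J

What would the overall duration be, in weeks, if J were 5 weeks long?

As given, the longest chain is J→P→X→G = 1+7+4+7 = 19, so the finish is 19 weeks.
Since J is critical, the +4 change carries straight to that chain (now 23 weeks).
The critical path is still J→P→X→G; finish is now 23 weeks.

23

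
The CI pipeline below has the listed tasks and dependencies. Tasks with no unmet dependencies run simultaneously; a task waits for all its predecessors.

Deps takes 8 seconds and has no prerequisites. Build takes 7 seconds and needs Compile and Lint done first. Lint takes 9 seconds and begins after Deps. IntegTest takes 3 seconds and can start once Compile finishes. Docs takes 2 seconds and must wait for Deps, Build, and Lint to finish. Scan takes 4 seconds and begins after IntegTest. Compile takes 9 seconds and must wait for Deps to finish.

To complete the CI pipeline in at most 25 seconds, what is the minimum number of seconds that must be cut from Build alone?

Current finish: 26 seconds; target: 25.
Build is on every critical path, so each second cut from Build cuts the finish by one (this holds down to a finish of 24).
Need 26 − 25 = 1 second off Build → Build becomes 6 seconds, finish becomes 25.

1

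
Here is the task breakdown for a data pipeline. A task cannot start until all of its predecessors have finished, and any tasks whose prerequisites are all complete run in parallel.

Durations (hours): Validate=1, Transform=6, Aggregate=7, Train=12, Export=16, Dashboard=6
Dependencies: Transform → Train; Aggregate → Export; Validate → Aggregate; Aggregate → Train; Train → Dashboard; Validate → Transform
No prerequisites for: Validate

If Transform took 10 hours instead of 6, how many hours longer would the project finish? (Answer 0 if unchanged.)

3

Actual critical path: Validate→Aggregate→Train→Dashboard = 1+7+12+6 = 26 ⇒ 26 hours.
Transform has 1 hour of float (longest path through it is 25).
Now Validate→Transform→Train→Dashboard = 1+10+12+6 = 29 is longest, so the finish becomes 29 hours.
Change in finish: 29 − 26 = +3 hours.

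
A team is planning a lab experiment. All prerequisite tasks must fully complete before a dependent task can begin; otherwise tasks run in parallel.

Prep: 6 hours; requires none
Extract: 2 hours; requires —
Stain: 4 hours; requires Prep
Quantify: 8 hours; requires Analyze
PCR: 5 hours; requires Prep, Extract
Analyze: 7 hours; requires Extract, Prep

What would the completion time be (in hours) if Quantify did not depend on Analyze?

Original critical path: Prep→Analyze→Quantify = 6+7+8 = 21 ⇒ 21 hours.
Without Analyze→Quantify, Quantify's earliest start moves from 13 to 0.
The longest chain is now Prep→Analyze = 6+7 = 13, so the plan takes 13 hours.

13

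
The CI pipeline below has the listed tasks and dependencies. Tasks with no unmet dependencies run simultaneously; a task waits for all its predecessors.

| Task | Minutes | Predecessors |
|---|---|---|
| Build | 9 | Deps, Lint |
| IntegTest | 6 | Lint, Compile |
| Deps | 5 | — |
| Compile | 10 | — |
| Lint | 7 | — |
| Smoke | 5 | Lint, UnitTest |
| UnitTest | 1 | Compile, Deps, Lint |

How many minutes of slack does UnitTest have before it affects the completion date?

Compile→UnitTest→Smoke = 10+1+5 = 16 sets the makespan at 16 minutes.
The longest chain containing UnitTest totals 16 minutes.
So UnitTest can slip 11 − 11 = 0 minutes.

0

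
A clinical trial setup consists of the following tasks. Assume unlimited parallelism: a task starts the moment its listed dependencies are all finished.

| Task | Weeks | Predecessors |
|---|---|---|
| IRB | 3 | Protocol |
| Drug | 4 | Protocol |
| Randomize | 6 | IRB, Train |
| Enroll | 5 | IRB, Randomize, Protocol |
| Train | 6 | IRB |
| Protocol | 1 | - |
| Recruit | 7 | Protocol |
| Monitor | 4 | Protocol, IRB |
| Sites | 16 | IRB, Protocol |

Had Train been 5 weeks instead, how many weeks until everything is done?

Baseline: Protocol→IRB→Train→Randomize→Enroll = 1+3+6+6+5 = 21 → 21 weeks.
Train is on the critical path; changing it to 5 makes that path 20 weeks.
The binding chain switches to Protocol→IRB→Sites = 1+3+16 = 20; finish 20 weeks.

20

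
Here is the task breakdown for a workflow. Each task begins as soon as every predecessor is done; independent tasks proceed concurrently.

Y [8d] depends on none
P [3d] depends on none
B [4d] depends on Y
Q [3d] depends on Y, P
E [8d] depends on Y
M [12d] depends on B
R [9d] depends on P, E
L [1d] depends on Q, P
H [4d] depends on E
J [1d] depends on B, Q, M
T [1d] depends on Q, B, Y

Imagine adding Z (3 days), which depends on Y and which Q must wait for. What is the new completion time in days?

Originally the project takes 25 days.
With Z inserted, Q now waits for max(Y, P, Z).
New critical path: Y→B→M→J = 8+4+12+1 = 25 ⇒ 25 days.

25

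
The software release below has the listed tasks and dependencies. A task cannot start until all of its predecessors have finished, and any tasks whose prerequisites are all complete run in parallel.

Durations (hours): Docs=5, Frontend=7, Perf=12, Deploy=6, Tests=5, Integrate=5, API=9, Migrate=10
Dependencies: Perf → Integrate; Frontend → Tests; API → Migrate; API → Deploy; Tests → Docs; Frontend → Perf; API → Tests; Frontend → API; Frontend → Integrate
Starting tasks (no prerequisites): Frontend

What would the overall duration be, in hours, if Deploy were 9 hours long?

Actual critical path: Frontend→API→Tests→Docs = 7+9+5+5 = 26 ⇒ 26 hours.
The longest path through Deploy is only 22 hours, so Deploy has float 4.
That remains the longest chain; total 26 hours.

26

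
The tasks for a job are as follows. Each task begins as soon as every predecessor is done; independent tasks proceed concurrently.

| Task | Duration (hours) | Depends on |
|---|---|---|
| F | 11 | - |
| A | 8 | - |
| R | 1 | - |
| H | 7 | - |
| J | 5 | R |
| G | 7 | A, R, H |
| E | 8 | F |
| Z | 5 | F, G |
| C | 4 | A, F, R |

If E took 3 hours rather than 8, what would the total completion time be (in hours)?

The binding path is A→G→Z = 8+7+5 = 20; finish at 20 hours.
E is off the critical path — its longest chain is 19 hours, giving 1 of slack.
The critical path is still A→G→Z; finish is now 20 hours.

20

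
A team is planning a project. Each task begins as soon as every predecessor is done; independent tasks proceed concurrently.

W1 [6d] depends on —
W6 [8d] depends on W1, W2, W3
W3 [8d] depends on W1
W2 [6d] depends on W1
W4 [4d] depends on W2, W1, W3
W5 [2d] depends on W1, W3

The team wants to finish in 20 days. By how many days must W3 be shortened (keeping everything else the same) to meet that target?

Current finish: 22 days; target: 20.
W3 is on every critical path, so each day cut from W3 cuts the finish by one (this holds down to a finish of 20).
Need 22 − 20 = 2 days off W3 → W3 becomes 6 days, finish becomes 20.

2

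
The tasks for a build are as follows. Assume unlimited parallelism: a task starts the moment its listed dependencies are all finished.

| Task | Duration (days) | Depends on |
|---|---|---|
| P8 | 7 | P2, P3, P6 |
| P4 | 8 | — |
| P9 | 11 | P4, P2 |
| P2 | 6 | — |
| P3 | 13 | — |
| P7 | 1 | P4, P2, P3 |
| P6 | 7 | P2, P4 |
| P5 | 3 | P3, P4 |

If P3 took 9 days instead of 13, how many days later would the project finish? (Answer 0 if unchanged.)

As given, the longest chain is P4→P6→P8 = 8+7+7 = 22, so the finish is 22 days.
The longest path through P3 is only 20 days, so P3 has float 2.
No other chain overtakes it, so the finish is 22 days.
Change in finish: 22 − 22 = +0 days.

0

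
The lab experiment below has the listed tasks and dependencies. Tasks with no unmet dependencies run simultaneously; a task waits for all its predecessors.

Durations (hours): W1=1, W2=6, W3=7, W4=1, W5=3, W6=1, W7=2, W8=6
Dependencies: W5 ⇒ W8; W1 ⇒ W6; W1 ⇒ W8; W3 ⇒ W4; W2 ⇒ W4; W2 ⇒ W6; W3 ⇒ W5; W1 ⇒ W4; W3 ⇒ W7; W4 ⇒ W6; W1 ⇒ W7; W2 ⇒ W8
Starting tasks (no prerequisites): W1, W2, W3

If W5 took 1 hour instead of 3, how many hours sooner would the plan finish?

2

As given, the longest chain is W3→W5→W8 = 7+3+6 = 16, so the finish is 16 hours.
W5 lies on that path, so at 1 hour the path becomes 14 hours.
That remains the longest chain; total 14 hours.
Change in finish: 14 − 16 = -2 hours.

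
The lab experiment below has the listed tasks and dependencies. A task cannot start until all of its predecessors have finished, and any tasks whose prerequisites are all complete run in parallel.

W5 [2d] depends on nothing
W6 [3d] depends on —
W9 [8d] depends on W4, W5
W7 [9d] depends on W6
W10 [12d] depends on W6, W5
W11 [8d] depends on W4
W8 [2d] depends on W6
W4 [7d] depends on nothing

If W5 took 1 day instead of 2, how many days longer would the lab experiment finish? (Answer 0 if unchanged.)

Actual critical path: W4→W9 = 7+8 = 15 ⇒ 15 days.
W5 is off the critical path — its longest chain is 14 days, giving 1 of slack.
The critical path is still W4→W9; finish is now 15 days.
Change in finish: 15 − 15 = +0 days.

0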